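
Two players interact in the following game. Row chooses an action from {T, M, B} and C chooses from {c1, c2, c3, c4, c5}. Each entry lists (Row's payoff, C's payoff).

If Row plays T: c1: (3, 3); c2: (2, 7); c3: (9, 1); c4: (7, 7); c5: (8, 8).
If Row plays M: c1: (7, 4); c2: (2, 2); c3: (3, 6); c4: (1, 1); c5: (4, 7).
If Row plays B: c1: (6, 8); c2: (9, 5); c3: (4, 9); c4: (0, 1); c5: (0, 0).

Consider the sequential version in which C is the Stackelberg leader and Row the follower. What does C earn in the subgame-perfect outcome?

Solve by backward induction (C leads).
- c1 → Row plays M (best of 3, 7, 6); C gets 4.
- c2 → Row plays B (best of 2, 2, 9); C gets 5.
- c3 → Row plays T (best of 9, 3, 4); C gets 1.
- c4 → Row plays T (best of 7, 1, 0); C gets 7.
- c5 → Row plays T (best of 8, 4, 0); C gets 8.
Maximizing over 4, 5, 1, 7, 8, C chooses c5. Subgame-perfect outcome: (T, c5) with payoffs (8, 8).

8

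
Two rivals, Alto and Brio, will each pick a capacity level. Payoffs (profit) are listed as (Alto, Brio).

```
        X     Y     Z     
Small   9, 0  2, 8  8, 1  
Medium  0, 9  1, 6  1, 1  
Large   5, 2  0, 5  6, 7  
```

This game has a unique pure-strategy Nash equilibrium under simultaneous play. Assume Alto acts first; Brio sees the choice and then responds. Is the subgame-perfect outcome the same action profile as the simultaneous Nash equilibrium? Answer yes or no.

no

Solve by backward induction (Alto leads).
- Small: Brio compares 0, 8, 1 and picks Y; Alto would get 2.
- Medium: Brio compares 9, 6, 1 and picks X; Alto would get 0.
- Large: Brio compares 2, 5, 7 and picks Z; Alto would get 6.
Alto's induced payoffs are 2, 0, 6, so Alto commits to Large. Subgame-perfect outcome: (Large, Z) with payoffs (6, 7).
Under simultaneous play:
Alto's best replies: X→Small; Y→Small; Z→Small.
Brio's best replies: Small→Y; Medium→X; Large→Z.
The unique mutual best reply is (Small, Y), giving (2, 8).
Sequential outcome (Large, Z) differs from the Nash profile (Small, Y).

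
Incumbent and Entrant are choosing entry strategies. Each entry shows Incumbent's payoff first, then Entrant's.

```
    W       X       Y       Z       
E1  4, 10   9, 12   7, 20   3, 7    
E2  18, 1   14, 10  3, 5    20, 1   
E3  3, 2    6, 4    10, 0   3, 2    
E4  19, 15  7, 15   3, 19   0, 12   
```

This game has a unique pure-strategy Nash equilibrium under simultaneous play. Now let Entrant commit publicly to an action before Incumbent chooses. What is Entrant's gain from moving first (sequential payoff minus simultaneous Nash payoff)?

5

Backward induction with Entrant moving first.
- W: BR = E4, leader payoff 15.
- X: BR = E2, leader payoff 10.
- Y: BR = E3, leader payoff 0.
- Z: BR = E2, leader payoff 1.
Maximizing over 15, 10, 0, 1, Entrant chooses W. Subgame-perfect outcome: (E4, W) with payoffs (19, 15).
For the simultaneous game, intersect best replies.
Incumbent's best replies: W→E4; X→E2; Y→E3; Z→E2.
Entrant's best replies: E1→Y; E2→X; E3→X; E4→Y.
Only (E2, X) has each player best-responding; Nash payoffs (14, 10).
Entrant's commitment gain: 15 − 10 = 5.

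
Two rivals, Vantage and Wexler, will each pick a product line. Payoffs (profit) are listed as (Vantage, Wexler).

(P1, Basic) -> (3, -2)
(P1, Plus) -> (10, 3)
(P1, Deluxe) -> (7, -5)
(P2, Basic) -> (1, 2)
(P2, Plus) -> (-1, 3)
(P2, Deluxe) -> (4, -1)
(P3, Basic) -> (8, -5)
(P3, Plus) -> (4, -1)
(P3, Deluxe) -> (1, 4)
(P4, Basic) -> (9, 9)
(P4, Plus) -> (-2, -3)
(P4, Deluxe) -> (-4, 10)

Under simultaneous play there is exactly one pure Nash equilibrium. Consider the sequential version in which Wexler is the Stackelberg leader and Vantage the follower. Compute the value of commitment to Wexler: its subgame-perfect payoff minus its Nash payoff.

Work backward from Vantage's decision.
- Basic: BR = P4, leader payoff 9.
- Plus: BR = P1, leader payoff 3.
- Deluxe: BR = P1, leader payoff -5.
Wexler's induced payoffs are 9, 3, -5, so Wexler commits to Basic. Subgame-perfect outcome: (P4, Basic) with payoffs (9, 9).
For the simultaneous game, intersect best replies.
Vantage's best replies: Basic→P4; Plus→P1; Deluxe→P1.
Wexler's best replies: P1→Plus; P2→Plus; P3→Deluxe; P4→Deluxe.
The unique mutual best reply is (P1, Plus), giving (10, 3).
Wexler's commitment gain: 9 − 3 = 6.

6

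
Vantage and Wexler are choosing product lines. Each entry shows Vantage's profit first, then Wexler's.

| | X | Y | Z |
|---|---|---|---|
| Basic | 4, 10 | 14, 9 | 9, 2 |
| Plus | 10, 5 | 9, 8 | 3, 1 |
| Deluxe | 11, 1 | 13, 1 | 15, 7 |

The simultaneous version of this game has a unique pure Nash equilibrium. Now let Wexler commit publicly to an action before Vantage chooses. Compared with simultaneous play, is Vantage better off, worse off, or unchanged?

Backward induction with Wexler moving first.
- X → Vantage plays Deluxe (best of 4, 10, 11); Wexler gets 1.
- Y → Vantage plays Basic (best of 14, 9, 13); Wexler gets 9.
- Z → Vantage plays Deluxe (best of 9, 3, 15); Wexler gets 7.
Wexler's induced payoffs are 1, 9, 7, so Wexler commits to Y. Subgame-perfect outcome: (Basic, Y) with payoffs (14, 9).
Under simultaneous play:
Vantage's best replies: X→Deluxe; Y→Basic; Z→Deluxe.
Wexler's best replies: Basic→X; Plus→Y; Deluxe→Z.
The unique mutual best reply is (Deluxe, Z), giving (15, 7).
Vantage earns 14 sequentially versus 15 at the Nash outcome: worse off.

worse off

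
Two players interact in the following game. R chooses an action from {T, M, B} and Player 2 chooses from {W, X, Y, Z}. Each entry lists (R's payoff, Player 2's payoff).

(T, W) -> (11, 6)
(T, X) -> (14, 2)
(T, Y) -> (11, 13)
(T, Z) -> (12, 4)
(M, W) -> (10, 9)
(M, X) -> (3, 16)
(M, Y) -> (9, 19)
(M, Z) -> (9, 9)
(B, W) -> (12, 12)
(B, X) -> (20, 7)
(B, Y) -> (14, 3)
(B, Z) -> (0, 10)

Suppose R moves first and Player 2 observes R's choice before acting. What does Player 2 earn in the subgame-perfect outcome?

Work backward from Player 2's decision.
- T → Player 2 plays Y (best of 6, 2, 13, 4); R gets 11.
- M → Player 2 plays Y (best of 9, 16, 19, 9); R gets 9.
- B → Player 2 plays W (best of 12, 7, 3, 10); R gets 12.
Among 11, 9, 12, the best is 12 at B. Subgame-perfect outcome: (B, W) with payoffs (12, 12).

12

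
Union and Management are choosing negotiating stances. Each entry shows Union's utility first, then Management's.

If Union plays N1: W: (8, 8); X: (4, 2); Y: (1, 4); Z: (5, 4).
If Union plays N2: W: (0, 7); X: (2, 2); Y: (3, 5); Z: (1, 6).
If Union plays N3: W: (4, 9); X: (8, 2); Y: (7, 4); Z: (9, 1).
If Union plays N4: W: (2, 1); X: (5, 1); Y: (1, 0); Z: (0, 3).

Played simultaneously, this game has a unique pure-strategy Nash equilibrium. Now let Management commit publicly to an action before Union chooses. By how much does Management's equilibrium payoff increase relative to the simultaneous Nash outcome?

0

Work backward from Union's decision.
- W: Union compares 8, 0, 4, 2 and picks N1; Management would get 8.
- X: Union compares 4, 2, 8, 5 and picks N3; Management would get 2.
- Y: Union compares 1, 3, 7, 1 and picks N3; Management would get 4.
- Z: Union compares 5, 1, 9, 0 and picks N3; Management would get 1.
Management's induced payoffs are 8, 2, 4, 1, so Management commits to W. Subgame-perfect outcome: (N1, W) with payoffs (8, 8).
Under simultaneous play:
Union's best replies: W→N1; X→N3; Y→N3; Z→N3.
Management's best replies: N1→W; N2→W; N3→W; N4→Z.
Only (N1, W) has each player best-responding; Nash payoffs (8, 8).
Management's commitment gain: 8 − 8 = 0.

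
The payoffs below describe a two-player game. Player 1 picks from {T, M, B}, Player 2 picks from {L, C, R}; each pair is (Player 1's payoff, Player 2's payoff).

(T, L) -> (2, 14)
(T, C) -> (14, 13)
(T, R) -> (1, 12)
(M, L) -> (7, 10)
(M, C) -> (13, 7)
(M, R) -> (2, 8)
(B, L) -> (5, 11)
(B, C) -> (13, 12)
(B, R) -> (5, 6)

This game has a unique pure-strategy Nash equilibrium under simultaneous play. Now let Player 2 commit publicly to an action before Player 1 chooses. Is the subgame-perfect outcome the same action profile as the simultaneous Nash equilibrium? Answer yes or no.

no

Solve by backward induction (Player 2 leads).
- L: Player 1 compares 2, 7, 5 and picks M; Player 2 would get 10.
- C: Player 1 compares 14, 13, 13 and picks T; Player 2 would get 13.
- R: Player 1 compares 1, 2, 5 and picks B; Player 2 would get 6.
Maximizing over 10, 13, 6, Player 2 chooses C. Subgame-perfect outcome: (T, C) with payoffs (14, 13).
For the simultaneous game, intersect best replies.
Player 1's best replies: L→M; C→T; R→B.
Player 2's best replies: T→L; M→L; B→C.
Only (M, L) has each player best-responding; Nash payoffs (7, 10).
Sequential outcome (T, C) differs from the Nash profile (M, L).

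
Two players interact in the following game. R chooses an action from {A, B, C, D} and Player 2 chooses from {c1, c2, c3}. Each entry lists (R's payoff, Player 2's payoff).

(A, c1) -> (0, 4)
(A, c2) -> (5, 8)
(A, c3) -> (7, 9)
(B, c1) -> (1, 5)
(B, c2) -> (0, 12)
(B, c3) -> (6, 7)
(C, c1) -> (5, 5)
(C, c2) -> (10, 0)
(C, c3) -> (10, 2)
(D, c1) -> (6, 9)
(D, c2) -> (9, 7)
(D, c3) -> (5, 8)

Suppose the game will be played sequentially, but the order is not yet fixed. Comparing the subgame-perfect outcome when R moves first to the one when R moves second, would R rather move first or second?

If R leads: Player 2's best replies are A→c3, B→c2, C→c1, D→c1; R's induced payoffs 7, 0, 5, 6; outcome (A, c3), payoffs (7, 9).
If Player 2 leads: R's best replies are c1→D, c2→C, c3→C; Player 2's induced payoffs 9, 0, 2; outcome (D, c1), payoffs (6, 9).
R gets 7 moving first and 6 moving second, so R prefers to move first.

first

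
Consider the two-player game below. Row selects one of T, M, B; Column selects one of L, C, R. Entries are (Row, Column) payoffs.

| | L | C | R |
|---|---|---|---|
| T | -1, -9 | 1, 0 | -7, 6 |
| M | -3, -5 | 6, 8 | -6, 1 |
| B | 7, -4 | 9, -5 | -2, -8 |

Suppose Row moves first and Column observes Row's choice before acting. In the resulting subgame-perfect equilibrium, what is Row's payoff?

7

Column best-responds to each possible Row move:
- T: Column compares -9, 0, 6 and picks R; Row would get -7.
- M: Column compares -5, 8, 1 and picks C; Row would get 6.
- B: Column compares -4, -5, -8 and picks L; Row would get 7.
Row's induced payoffs are -7, 6, 7, so Row commits to B. Subgame-perfect outcome: (B, L) with payoffs (7, -4).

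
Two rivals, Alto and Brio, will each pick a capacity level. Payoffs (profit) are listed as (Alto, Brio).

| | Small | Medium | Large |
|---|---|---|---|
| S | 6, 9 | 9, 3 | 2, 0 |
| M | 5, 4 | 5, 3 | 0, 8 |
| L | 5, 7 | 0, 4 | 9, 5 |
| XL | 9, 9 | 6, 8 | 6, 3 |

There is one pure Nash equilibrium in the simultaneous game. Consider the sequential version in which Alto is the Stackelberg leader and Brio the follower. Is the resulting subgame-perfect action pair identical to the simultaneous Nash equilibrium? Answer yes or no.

yes

Work backward from Brio's decision.
- S: BR = Small, leader payoff 6.
- M: BR = Large, leader payoff 0.
- L: BR = Small, leader payoff 5.
- XL: BR = Small, leader payoff 9.
Maximizing over 6, 0, 5, 9, Alto chooses XL. Subgame-perfect outcome: (XL, Small) with payoffs (9, 9).
For the simultaneous game, intersect best replies.
Alto's best replies: Small→XL; Medium→S; Large→L.
Brio's best replies: S→Small; M→Large; L→Small; XL→Small.
The unique mutual best reply is (XL, Small), giving (9, 9).
Sequential outcome (XL, Small) coincides with the Nash profile (XL, Small).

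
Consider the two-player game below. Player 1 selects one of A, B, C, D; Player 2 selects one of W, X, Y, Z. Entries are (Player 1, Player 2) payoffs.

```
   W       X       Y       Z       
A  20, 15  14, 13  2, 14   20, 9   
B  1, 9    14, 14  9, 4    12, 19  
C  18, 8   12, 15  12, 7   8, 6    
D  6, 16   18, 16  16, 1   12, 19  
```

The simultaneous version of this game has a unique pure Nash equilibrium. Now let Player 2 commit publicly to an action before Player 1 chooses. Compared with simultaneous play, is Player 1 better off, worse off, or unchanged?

worse off

Work backward from Player 1's decision.
- W → Player 1 plays A (best of 20, 1, 18, 6); Player 2 gets 15.
- X → Player 1 plays D (best of 14, 14, 12, 18); Player 2 gets 16.
- Y → Player 1 plays D (best of 2, 9, 12, 16); Player 2 gets 1.
- Z → Player 1 plays A (best of 20, 12, 8, 12); Player 2 gets 9.
Among 15, 16, 1, 9, the best is 16 at X. Subgame-perfect outcome: (D, X) with payoffs (18, 16).
Now find the simultaneous Nash equilibrium.
Player 1's best replies: W→A; X→D; Y→D; Z→A.
Player 2's best replies: A→W; B→Z; C→X; D→Z.
The unique mutual best reply is (A, W), giving (20, 15).
Player 1 earns 18 sequentially versus 20 at the Nash outcome: worse off.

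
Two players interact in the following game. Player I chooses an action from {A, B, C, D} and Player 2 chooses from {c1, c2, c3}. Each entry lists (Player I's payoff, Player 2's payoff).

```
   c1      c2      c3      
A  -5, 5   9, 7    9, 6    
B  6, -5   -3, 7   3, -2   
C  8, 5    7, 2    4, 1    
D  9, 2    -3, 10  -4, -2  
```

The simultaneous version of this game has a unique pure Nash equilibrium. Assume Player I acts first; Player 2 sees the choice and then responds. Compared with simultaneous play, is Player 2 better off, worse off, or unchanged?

unchanged

Solve by backward induction (Player I leads).
- A → Player 2 plays c2 (best of 5, 7, 6); Player I gets 9.
- B → Player 2 plays c2 (best of -5, 7, -2); Player I gets -3.
- C → Player 2 plays c1 (best of 5, 2, 1); Player I gets 8.
- D → Player 2 plays c2 (best of 2, 10, -2); Player I gets -3.
Among 9, -3, 8, -3, the best is 9 at A. Subgame-perfect outcome: (A, c2) with payoffs (9, 7).
Under simultaneous play:
Player I's best replies: c1→D; c2→A; c3→A.
Player 2's best replies: A→c2; B→c2; C→c1; D→c2.
Only (A, c2) has each player best-responding; Nash payoffs (9, 7).
Player 2 earns 7 sequentially versus 7 at the Nash outcome: unchanged.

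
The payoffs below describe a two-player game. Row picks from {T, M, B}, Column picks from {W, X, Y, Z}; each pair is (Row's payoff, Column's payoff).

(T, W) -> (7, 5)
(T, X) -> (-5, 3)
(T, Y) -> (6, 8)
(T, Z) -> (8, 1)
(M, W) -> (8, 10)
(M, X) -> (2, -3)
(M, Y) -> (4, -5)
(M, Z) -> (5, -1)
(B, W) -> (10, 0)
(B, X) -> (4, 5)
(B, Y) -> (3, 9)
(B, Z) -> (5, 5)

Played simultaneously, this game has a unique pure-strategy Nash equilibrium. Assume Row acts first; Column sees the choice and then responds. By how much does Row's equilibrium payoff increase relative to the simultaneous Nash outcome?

Work backward from Column's decision.
- T → Column plays Y (best of 5, 3, 8, 1); Row gets 6.
- M → Column plays W (best of 10, -3, -5, -1); Row gets 8.
- B → Column plays Y (best of 0, 5, 9, 5); Row gets 3.
Maximizing over 6, 8, 3, Row chooses M. Subgame-perfect outcome: (M, W) with payoffs (8, 10).
For the simultaneous game, intersect best replies.
Row's best replies: W→B; X→B; Y→T; Z→T.
Column's best replies: T→Y; M→W; B→Y.
The unique mutual best reply is (T, Y), giving (6, 8).
Row's commitment gain: 8 − 6 = 2.

2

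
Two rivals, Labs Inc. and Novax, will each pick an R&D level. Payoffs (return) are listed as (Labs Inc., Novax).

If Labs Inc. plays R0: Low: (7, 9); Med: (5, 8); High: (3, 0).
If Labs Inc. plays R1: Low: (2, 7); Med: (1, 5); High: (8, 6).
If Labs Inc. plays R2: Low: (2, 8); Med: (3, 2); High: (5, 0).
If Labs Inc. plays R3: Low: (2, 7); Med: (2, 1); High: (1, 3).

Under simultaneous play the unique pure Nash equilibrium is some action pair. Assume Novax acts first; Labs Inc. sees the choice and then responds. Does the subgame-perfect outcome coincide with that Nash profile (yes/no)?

yes

Solve by backward induction (Novax leads).
- Low → Labs Inc. plays R0 (best of 7, 2, 2, 2); Novax gets 9.
- Med → Labs Inc. plays R0 (best of 5, 1, 3, 2); Novax gets 8.
- High → Labs Inc. plays R1 (best of 3, 8, 5, 1); Novax gets 6.
Novax's induced payoffs are 9, 8, 6, so Novax commits to Low. Subgame-perfect outcome: (R0, Low) with payoffs (7, 9).
Now find the simultaneous Nash equilibrium.
Labs Inc.'s best replies: Low→R0; Med→R0; High→R1.
Novax's best replies: R0→Low; R1→Low; R2→Low; R3→Low.
The unique mutual best reply is (R0, Low), giving (7, 9).
Sequential outcome (R0, Low) coincides with the Nash profile (R0, Low).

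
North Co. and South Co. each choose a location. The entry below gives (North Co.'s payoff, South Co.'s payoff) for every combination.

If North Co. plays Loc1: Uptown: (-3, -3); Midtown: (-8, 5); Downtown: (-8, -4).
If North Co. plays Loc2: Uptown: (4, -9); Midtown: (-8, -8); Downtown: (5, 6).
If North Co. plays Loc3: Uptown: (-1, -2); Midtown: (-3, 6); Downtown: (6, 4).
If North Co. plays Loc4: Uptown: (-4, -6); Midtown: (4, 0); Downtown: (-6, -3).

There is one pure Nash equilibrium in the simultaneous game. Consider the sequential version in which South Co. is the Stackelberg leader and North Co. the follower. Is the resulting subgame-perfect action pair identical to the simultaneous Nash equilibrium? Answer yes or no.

no

Solve by backward induction (South Co. leads).
- Uptown: BR = Loc2, leader payoff -9.
- Midtown: BR = Loc4, leader payoff 0.
- Downtown: BR = Loc3, leader payoff 4.
South Co.'s induced payoffs are -9, 0, 4, so South Co. commits to Downtown. Subgame-perfect outcome: (Loc3, Downtown) with payoffs (6, 4).
Under simultaneous play:
North Co.'s best replies: Uptown→Loc2; Midtown→Loc4; Downtown→Loc3.
South Co.'s best replies: Loc1→Midtown; Loc2→Downtown; Loc3→Midtown; Loc4→Midtown.
Only (Loc4, Midtown) has each player best-responding; Nash payoffs (4, 0).
Sequential outcome (Loc3, Downtown) differs from the Nash profile (Loc4, Midtown).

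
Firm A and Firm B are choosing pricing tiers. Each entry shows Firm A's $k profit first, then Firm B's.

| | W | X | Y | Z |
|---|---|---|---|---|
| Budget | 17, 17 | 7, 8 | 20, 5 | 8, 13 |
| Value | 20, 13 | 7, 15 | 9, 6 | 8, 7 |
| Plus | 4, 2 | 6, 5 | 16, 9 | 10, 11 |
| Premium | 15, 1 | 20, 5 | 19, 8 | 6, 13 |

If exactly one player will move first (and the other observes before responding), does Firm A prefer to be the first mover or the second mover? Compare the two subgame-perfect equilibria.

If Firm A leads: Firm B's best replies are Budget→W, Value→X, Plus→Z, Premium→Z; Firm A's induced payoffs 17, 7, 10, 6; outcome (Budget, W), payoffs (17, 17).
If Firm B leads: Firm A's best replies are W→Value, X→Premium, Y→Budget, Z→Plus; Firm B's induced payoffs 13, 5, 5, 11; outcome (Value, W), payoffs (20, 13).
Firm A gets 17 moving first and 20 moving second, so Firm A prefers to move second.

second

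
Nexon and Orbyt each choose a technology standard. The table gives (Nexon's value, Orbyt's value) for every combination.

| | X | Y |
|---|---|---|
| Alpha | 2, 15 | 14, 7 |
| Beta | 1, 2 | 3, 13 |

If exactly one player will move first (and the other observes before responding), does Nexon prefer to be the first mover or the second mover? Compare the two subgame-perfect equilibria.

If Nexon leads: Orbyt's best replies are Alpha→X, Beta→Y; Nexon's induced payoffs 2, 3; outcome (Beta, Y), payoffs (3, 13).
If Orbyt leads: Nexon's best replies are X→Alpha, Y→Alpha; Orbyt's induced payoffs 15, 7; outcome (Alpha, X), payoffs (2, 15).
Nexon gets 3 moving first and 2 moving second, so Nexon prefers to move first.

first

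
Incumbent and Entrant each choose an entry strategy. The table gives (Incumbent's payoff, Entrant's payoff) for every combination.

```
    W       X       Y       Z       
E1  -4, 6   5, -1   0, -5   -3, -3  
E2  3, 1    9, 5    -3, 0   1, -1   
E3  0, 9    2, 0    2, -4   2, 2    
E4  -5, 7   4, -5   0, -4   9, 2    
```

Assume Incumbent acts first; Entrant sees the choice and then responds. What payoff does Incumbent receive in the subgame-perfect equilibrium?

9

Solve by backward induction (Incumbent leads).
- E1: BR = W, leader payoff -4.
- E2: BR = X, leader payoff 9.
- E3: BR = W, leader payoff 0.
- E4: BR = W, leader payoff -5.
Among -4, 9, 0, -5, the best is 9 at E2. Subgame-perfect outcome: (E2, X) with payoffs (9, 5).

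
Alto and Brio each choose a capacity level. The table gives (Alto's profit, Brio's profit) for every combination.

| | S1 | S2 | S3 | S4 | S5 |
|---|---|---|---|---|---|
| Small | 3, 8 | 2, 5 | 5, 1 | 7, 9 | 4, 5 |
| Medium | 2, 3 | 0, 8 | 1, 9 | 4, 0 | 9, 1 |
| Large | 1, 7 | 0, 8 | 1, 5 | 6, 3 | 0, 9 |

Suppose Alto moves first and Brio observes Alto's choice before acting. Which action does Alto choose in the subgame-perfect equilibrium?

Small

Backward induction with Alto moving first.
- Small: Brio compares 8, 5, 1, 9, 5 and picks S4; Alto would get 7.
- Medium: Brio compares 3, 8, 9, 0, 1 and picks S3; Alto would get 1.
- Large: Brio compares 7, 8, 5, 3, 9 and picks S5; Alto would get 0.
Among 7, 1, 0, the best is 7 at Small. Subgame-perfect outcome: (Small, S4) with payoffs (7, 9).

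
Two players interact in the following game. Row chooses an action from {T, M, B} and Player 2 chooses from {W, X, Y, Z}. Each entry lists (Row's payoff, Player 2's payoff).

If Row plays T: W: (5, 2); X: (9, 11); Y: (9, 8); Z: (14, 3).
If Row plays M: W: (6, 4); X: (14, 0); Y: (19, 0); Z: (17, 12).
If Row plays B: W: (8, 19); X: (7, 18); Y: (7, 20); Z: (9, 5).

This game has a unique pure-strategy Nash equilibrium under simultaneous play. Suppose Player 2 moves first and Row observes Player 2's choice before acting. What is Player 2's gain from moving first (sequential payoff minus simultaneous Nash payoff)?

Work backward from Row's decision.
- W: Row compares 5, 6, 8 and picks B; Player 2 would get 19.
- X: Row compares 9, 14, 7 and picks M; Player 2 would get 0.
- Y: Row compares 9, 19, 7 and picks M; Player 2 would get 0.
- Z: Row compares 14, 17, 9 and picks M; Player 2 would get 12.
Maximizing over 19, 0, 0, 12, Player 2 chooses W. Subgame-perfect outcome: (B, W) with payoffs (8, 19).
For the simultaneous game, intersect best replies.
Row's best replies: W→B; X→M; Y→M; Z→M.
Player 2's best replies: T→X; M→Z; B→Y.
The unique mutual best reply is (M, Z), giving (17, 12).
Player 2's commitment gain: 19 − 12 = 7.

7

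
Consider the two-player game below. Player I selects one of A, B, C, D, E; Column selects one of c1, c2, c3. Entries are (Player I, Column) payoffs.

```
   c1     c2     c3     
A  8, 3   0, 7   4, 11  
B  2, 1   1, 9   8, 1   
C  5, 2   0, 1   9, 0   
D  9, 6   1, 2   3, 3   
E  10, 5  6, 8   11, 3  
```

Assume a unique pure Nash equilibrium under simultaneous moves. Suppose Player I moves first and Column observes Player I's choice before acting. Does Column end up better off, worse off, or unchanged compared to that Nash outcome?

worse off

Backward induction with Player I moving first.
- A → Column plays c3 (best of 3, 7, 11); Player I gets 4.
- B → Column plays c2 (best of 1, 9, 1); Player I gets 1.
- C → Column plays c1 (best of 2, 1, 0); Player I gets 5.
- D → Column plays c1 (best of 6, 2, 3); Player I gets 9.
- E → Column plays c2 (best of 5, 8, 3); Player I gets 6.
Player I's induced payoffs are 4, 1, 5, 9, 6, so Player I commits to D. Subgame-perfect outcome: (D, c1) with payoffs (9, 6).
Under simultaneous play:
Player I's best replies: c1→E; c2→E; c3→E.
Column's best replies: A→c3; B→c2; C→c1; D→c1; E→c2.
Only (E, c2) has each player best-responding; Nash payoffs (6, 8).
Column earns 6 sequentially versus 8 at the Nash outcome: worse off.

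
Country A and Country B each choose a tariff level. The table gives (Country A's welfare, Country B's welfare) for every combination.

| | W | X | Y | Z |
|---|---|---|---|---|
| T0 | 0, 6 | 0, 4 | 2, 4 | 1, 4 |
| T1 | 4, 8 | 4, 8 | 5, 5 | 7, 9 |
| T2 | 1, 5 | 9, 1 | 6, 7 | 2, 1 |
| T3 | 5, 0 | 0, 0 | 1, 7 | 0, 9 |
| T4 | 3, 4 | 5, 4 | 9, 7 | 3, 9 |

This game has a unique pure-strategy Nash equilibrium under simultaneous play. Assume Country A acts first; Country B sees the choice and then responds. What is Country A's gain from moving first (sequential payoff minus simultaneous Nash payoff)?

0

Work backward from Country B's decision.
- T0: Country B compares 6, 4, 4, 4 and picks W; Country A would get 0.
- T1: Country B compares 8, 8, 5, 9 and picks Z; Country A would get 7.
- T2: Country B compares 5, 1, 7, 1 and picks Y; Country A would get 6.
- T3: Country B compares 0, 0, 7, 9 and picks Z; Country A would get 0.
- T4: Country B compares 4, 4, 7, 9 and picks Z; Country A would get 3.
Among 0, 7, 6, 0, 3, the best is 7 at T1. Subgame-perfect outcome: (T1, Z) with payoffs (7, 9).
Now find the simultaneous Nash equilibrium.
Country A's best replies: W→T3; X→T2; Y→T4; Z→T1.
Country B's best replies: T0→W; T1→Z; T2→Y; T3→Z; T4→Z.
The unique mutual best reply is (T1, Z), giving (7, 9).
Country A's commitment gain: 7 − 7 = 0.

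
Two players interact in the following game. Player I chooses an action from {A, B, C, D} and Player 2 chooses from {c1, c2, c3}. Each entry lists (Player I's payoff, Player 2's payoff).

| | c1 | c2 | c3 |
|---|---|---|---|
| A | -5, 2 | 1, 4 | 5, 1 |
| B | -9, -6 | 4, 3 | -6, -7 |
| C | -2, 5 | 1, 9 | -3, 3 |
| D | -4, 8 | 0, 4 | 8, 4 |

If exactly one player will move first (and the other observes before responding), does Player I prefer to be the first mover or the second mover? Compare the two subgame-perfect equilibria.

first

If Player I leads: Player 2's best replies are A→c2, B→c2, C→c2, D→c1; Player I's induced payoffs 1, 4, 1, -4; outcome (B, c2), payoffs (4, 3).
If Player 2 leads: Player I's best replies are c1→C, c2→B, c3→D; Player 2's induced payoffs 5, 3, 4; outcome (C, c1), payoffs (-2, 5).
Player I gets 4 moving first and -2 moving second, so Player I prefers to move first.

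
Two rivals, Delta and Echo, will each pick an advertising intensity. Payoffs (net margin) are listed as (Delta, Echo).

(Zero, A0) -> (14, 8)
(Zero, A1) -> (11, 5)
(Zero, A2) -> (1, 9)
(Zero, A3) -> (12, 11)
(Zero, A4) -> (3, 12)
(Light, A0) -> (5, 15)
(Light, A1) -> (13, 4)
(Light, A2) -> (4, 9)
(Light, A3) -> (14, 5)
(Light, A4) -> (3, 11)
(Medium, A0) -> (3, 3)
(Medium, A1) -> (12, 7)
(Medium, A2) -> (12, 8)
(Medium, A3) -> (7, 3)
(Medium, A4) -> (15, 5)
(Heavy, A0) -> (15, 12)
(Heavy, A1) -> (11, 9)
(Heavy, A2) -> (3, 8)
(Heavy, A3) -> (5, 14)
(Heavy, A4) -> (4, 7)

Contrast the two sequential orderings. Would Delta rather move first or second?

second

If Delta leads: Echo's best replies are Zero→A4, Light→A0, Medium→A2, Heavy→A3; Delta's induced payoffs 3, 5, 12, 5; outcome (Medium, A2), payoffs (12, 8).
If Echo leads: Delta's best replies are A0→Heavy, A1→Light, A2→Medium, A3→Light, A4→Medium; Echo's induced payoffs 12, 4, 8, 5, 5; outcome (Heavy, A0), payoffs (15, 12).
Delta gets 12 moving first and 15 moving second, so Delta prefers to move second.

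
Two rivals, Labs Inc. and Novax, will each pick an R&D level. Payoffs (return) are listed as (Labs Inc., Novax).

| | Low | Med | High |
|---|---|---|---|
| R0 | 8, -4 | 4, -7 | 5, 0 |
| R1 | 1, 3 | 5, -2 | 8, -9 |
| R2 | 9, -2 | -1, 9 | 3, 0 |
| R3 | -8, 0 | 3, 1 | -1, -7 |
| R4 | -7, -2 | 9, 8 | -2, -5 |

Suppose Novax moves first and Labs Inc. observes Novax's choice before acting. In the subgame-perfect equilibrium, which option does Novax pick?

Med

Work backward from Labs Inc.'s decision.
- Low: BR = R2, leader payoff -2.
- Med: BR = R4, leader payoff 8.
- High: BR = R1, leader payoff -9.
Among -2, 8, -9, the best is 8 at Med. Subgame-perfect outcome: (R4, Med) with payoffs (9, 8).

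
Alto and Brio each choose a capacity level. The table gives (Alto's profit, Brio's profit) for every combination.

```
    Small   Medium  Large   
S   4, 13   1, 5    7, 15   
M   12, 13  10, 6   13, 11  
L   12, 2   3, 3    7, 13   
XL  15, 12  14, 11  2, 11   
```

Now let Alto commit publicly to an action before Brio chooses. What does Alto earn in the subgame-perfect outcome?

Solve by backward induction (Alto leads).
- S: BR = Large, leader payoff 7.
- M: BR = Small, leader payoff 12.
- L: BR = Large, leader payoff 7.
- XL: BR = Small, leader payoff 15.
Maximizing over 7, 12, 7, 15, Alto chooses XL. Subgame-perfect outcome: (XL, Small) with payoffs (15, 12).

15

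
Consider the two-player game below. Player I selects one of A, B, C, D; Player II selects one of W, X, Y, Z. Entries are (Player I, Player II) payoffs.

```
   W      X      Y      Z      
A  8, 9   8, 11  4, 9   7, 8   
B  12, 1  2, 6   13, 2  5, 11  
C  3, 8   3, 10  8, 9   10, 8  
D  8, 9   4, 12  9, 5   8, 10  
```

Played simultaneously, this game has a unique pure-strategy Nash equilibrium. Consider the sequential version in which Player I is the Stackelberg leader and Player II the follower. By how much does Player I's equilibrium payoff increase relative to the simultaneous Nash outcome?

0

Backward induction with Player I moving first.
- A: BR = X, leader payoff 8.
- B: BR = Z, leader payoff 5.
- C: BR = X, leader payoff 3.
- D: BR = X, leader payoff 4.
Among 8, 5, 3, 4, the best is 8 at A. Subgame-perfect outcome: (A, X) with payoffs (8, 11).
Now find the simultaneous Nash equilibrium.
Player I's best replies: W→B; X→A; Y→B; Z→C.
Player II's best replies: A→X; B→Z; C→X; D→X.
The unique mutual best reply is (A, X), giving (8, 11).
Player I's commitment gain: 8 − 8 = 0.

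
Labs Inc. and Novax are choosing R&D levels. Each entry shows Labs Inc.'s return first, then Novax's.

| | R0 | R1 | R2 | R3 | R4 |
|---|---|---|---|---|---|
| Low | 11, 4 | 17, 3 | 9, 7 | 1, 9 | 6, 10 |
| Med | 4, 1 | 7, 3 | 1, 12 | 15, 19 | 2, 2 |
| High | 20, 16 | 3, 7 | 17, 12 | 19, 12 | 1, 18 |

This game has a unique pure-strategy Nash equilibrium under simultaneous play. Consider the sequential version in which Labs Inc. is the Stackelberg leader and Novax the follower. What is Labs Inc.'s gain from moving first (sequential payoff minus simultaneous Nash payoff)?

Novax best-responds to each possible Labs Inc. move:
- Low: Novax compares 4, 3, 7, 9, 10 and picks R4; Labs Inc. would get 6.
- Med: Novax compares 1, 3, 12, 19, 2 and picks R3; Labs Inc. would get 15.
- High: Novax compares 16, 7, 12, 12, 18 and picks R4; Labs Inc. would get 1.
Maximizing over 6, 15, 1, Labs Inc. chooses Med. Subgame-perfect outcome: (Med, R3) with payoffs (15, 19).
Now find the simultaneous Nash equilibrium.
Labs Inc.'s best replies: R0→High; R1→Low; R2→High; R3→High; R4→Low.
Novax's best replies: Low→R4; Med→R3; High→R4.
Only (Low, R4) has each player best-responding; Nash payoffs (6, 10).
Labs Inc.'s commitment gain: 15 − 6 = 9.

9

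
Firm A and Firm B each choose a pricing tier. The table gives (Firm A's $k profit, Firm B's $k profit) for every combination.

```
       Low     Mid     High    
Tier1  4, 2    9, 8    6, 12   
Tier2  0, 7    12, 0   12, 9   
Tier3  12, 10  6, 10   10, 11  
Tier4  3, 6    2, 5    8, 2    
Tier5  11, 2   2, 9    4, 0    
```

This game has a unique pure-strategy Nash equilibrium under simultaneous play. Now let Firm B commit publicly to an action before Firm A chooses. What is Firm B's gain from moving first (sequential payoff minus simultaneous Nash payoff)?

1

Solve by backward induction (Firm B leads).
- Low: Firm A compares 4, 0, 12, 3, 11 and picks Tier3; Firm B would get 10.
- Mid: Firm A compares 9, 12, 6, 2, 2 and picks Tier2; Firm B would get 0.
- High: Firm A compares 6, 12, 10, 8, 4 and picks Tier2; Firm B would get 9.
Among 10, 0, 9, the best is 10 at Low. Subgame-perfect outcome: (Tier3, Low) with payoffs (12, 10).
Now find the simultaneous Nash equilibrium.
Firm A's best replies: Low→Tier3; Mid→Tier2; High→Tier2.
Firm B's best replies: Tier1→High; Tier2→High; Tier3→High; Tier4→Low; Tier5→Mid.
Only (Tier2, High) has each player best-responding; Nash payoffs (12, 9).
Firm B's commitment gain: 10 − 9 = 1.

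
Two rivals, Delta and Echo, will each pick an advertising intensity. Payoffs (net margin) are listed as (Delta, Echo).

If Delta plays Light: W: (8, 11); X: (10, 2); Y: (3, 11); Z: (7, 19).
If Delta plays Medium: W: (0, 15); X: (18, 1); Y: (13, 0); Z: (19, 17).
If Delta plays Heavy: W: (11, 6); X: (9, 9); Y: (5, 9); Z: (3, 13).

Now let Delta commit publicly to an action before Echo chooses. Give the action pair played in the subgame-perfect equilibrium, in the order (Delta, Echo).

Solve by backward induction (Delta leads).
- Light → Echo plays Z (best of 11, 2, 11, 19); Delta gets 7.
- Medium → Echo plays Z (best of 15, 1, 0, 17); Delta gets 19.
- Heavy → Echo plays Z (best of 6, 9, 9, 13); Delta gets 3.
Among 7, 19, 3, the best is 19 at Medium. Subgame-perfect outcome: (Medium, Z) with payoffs (19, 17).

(Medium, Z)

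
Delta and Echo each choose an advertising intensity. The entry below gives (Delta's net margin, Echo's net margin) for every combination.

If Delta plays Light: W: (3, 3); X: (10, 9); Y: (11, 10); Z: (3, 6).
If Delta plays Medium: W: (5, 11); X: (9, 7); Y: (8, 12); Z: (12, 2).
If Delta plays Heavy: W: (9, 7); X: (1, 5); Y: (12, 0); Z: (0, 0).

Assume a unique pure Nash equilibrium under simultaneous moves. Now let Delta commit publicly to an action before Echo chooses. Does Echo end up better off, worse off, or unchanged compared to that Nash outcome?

better off

Work backward from Echo's decision.
- Light: Echo compares 3, 9, 10, 6 and picks Y; Delta would get 11.
- Medium: Echo compares 11, 7, 12, 2 and picks Y; Delta would get 8.
- Heavy: Echo compares 7, 5, 0, 0 and picks W; Delta would get 9.
Maximizing over 11, 8, 9, Delta chooses Light. Subgame-perfect outcome: (Light, Y) with payoffs (11, 10).
Now find the simultaneous Nash equilibrium.
Delta's best replies: W→Heavy; X→Light; Y→Heavy; Z→Medium.
Echo's best replies: Light→Y; Medium→Y; Heavy→W.
Only (Heavy, W) has each player best-responding; Nash payoffs (9, 7).
Echo earns 10 sequentially versus 7 at the Nash outcome: better off.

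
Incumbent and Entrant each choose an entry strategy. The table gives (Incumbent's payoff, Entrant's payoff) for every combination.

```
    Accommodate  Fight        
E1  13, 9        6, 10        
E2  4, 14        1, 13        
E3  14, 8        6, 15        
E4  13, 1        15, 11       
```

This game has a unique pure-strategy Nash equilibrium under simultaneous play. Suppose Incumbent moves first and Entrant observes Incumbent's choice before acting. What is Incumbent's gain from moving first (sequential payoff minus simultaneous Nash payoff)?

Solve by backward induction (Incumbent leads).
- E1: BR = Fight, leader payoff 6.
- E2: BR = Accommodate, leader payoff 4.
- E3: BR = Fight, leader payoff 6.
- E4: BR = Fight, leader payoff 15.
Incumbent's induced payoffs are 6, 4, 6, 15, so Incumbent commits to E4. Subgame-perfect outcome: (E4, Fight) with payoffs (15, 11).
For the simultaneous game, intersect best replies.
Incumbent's best replies: Accommodate→E3; Fight→E4.
Entrant's best replies: E1→Fight; E2→Accommodate; E3→Fight; E4→Fight.
The unique mutual best reply is (E4, Fight), giving (15, 11).
Incumbent's commitment gain: 15 − 15 = 0.

0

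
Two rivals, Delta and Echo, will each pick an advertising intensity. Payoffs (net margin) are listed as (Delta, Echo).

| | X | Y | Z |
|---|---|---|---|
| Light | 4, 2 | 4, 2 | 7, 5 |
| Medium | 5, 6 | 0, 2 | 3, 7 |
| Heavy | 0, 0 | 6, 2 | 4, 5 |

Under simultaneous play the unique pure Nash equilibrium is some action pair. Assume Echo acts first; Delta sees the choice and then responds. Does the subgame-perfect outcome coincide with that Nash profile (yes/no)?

Backward induction with Echo moving first.
- X: BR = Medium, leader payoff 6.
- Y: BR = Heavy, leader payoff 2.
- Z: BR = Light, leader payoff 5.
Echo's induced payoffs are 6, 2, 5, so Echo commits to X. Subgame-perfect outcome: (Medium, X) with payoffs (5, 6).
Now find the simultaneous Nash equilibrium.
Delta's best replies: X→Medium; Y→Heavy; Z→Light.
Echo's best replies: Light→Z; Medium→Z; Heavy→Z.
The unique mutual best reply is (Light, Z), giving (7, 5).
Sequential outcome (Medium, X) differs from the Nash profile (Light, Z).

no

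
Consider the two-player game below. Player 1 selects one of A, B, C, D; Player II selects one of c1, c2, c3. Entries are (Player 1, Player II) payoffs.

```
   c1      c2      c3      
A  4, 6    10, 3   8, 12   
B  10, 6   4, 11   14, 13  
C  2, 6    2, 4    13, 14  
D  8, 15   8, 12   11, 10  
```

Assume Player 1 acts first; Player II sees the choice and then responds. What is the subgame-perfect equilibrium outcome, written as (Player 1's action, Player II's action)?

Solve by backward induction (Player 1 leads).
- A: BR = c3, leader payoff 8.
- B: BR = c3, leader payoff 14.
- C: BR = c3, leader payoff 13.
- D: BR = c1, leader payoff 8.
Among 8, 14, 13, 8, the best is 14 at B. Subgame-perfect outcome: (B, c3) with payoffs (14, 13).

(B, c3)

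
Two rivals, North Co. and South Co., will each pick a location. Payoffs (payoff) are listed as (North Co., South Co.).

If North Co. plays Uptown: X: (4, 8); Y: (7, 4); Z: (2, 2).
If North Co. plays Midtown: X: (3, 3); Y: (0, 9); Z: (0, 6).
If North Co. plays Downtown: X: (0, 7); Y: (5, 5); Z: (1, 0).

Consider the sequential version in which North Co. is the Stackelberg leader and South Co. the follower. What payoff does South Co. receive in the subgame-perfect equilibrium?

8

South Co. best-responds to each possible North Co. move:
- Uptown → South Co. plays X (best of 8, 4, 2); North Co. gets 4.
- Midtown → South Co. plays Y (best of 3, 9, 6); North Co. gets 0.
- Downtown → South Co. plays X (best of 7, 5, 0); North Co. gets 0.
North Co.'s induced payoffs are 4, 0, 0, so North Co. commits to Uptown. Subgame-perfect outcome: (Uptown, X) with payoffs (4, 8).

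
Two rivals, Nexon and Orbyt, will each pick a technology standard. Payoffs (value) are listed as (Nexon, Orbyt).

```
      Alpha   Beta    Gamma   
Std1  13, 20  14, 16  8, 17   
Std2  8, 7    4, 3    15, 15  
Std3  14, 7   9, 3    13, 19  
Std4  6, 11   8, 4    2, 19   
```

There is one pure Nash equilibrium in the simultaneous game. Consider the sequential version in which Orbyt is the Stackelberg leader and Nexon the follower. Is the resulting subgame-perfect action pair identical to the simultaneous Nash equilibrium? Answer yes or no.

Solve by backward induction (Orbyt leads).
- Alpha → Nexon plays Std3 (best of 13, 8, 14, 6); Orbyt gets 7.
- Beta → Nexon plays Std1 (best of 14, 4, 9, 8); Orbyt gets 16.
- Gamma → Nexon plays Std2 (best of 8, 15, 13, 2); Orbyt gets 15.
Orbyt's induced payoffs are 7, 16, 15, so Orbyt commits to Beta. Subgame-perfect outcome: (Std1, Beta) with payoffs (14, 16).
For the simultaneous game, intersect best replies.
Nexon's best replies: Alpha→Std3; Beta→Std1; Gamma→Std2.
Orbyt's best replies: Std1→Alpha; Std2→Gamma; Std3→Gamma; Std4→Gamma.
The unique mutual best reply is (Std2, Gamma), giving (15, 15).
Sequential outcome (Std1, Beta) differs from the Nash profile (Std2, Gamma).

no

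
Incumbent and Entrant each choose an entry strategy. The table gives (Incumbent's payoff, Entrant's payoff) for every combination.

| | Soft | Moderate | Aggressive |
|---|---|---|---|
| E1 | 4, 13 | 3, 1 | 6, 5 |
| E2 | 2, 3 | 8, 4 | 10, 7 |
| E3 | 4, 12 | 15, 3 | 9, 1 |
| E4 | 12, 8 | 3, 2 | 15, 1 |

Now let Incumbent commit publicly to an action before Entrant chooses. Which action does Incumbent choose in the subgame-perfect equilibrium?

E4

Solve by backward induction (Incumbent leads).
- E1: BR = Soft, leader payoff 4.
- E2: BR = Aggressive, leader payoff 10.
- E3: BR = Soft, leader payoff 4.
- E4: BR = Soft, leader payoff 12.
Incumbent's induced payoffs are 4, 10, 4, 12, so Incumbent commits to E4. Subgame-perfect outcome: (E4, Soft) with payoffs (12, 8).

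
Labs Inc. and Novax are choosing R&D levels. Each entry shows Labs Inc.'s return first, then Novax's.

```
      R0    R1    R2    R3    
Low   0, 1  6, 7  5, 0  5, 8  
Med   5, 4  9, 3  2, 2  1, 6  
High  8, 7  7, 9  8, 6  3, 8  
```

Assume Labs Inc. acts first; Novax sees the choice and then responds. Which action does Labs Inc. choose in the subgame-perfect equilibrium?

Backward induction with Labs Inc. moving first.
- Low → Novax plays R3 (best of 1, 7, 0, 8); Labs Inc. gets 5.
- Med → Novax plays R3 (best of 4, 3, 2, 6); Labs Inc. gets 1.
- High → Novax plays R1 (best of 7, 9, 6, 8); Labs Inc. gets 7.
Labs Inc.'s induced payoffs are 5, 1, 7, so Labs Inc. commits to High. Subgame-perfect outcome: (High, R1) with payoffs (7, 9).

High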